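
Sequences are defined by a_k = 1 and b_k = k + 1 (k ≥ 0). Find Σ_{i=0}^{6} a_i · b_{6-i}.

The convolution is the t^6 coefficient of A(t)B(t).
Σ = 1·7 + 1·6 + 1·5 + 1·4 + 1·3 + 1·2 + 1·1 = 28.

28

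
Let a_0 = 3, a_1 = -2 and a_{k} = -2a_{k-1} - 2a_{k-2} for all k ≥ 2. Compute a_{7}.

The ordinary generating function has denominator 1 + 2x + 2x^2.
Iterating the recurrence: a_0,…,a_{7} = 3, -2, -2, 8, -12, 8, 8, -32.

-32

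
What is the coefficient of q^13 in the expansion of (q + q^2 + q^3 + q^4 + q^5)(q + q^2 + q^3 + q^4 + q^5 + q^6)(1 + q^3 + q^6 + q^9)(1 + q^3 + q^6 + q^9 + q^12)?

31

(q + q^2 + q^3 + q^4 + q^5) has coefficients 0,1,1,1,1,1 for degrees 0…5.
(q + q^2 + q^3 + q^4 + q^5 + q^6) has coefficients 0,1,1,1,1,1,1,0,0,0,0,0,0,0 for degrees 0…13.
Multiplying by (1 + q^3 + q^6 + q^9) gives running coefficients 0,1,1,1,2,2,2,2,2,2,2,2,2,1 for degrees 0…13.
Finally multiplying by (1 + q^3 + q^6 + q^9 + q^12), the product of all factors after the first has coefficients 0,1,1,1,3,3,3,5,5,5,7,7,7,8 for degrees 0…13.
[q^13] = 1·7 + 1·7 + 1·7 + 1·5 + 1·5 = 31.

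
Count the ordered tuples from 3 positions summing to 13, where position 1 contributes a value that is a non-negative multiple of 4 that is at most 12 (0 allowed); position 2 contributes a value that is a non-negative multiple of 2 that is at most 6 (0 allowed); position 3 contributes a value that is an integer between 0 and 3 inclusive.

4

The generating function for the choices is (1 + t⁴ + t⁸ + t¹²)·(1 + t² + t⁴ + t⁶)·(1 + t + t² + t³); the count is [t¹³].
(1 + t⁴ + t⁸ + t¹²) has coefficients 1,0,0,0,1,0,0,0,1,0,0,0,1 for degrees 0…12.
(1 + t² + t⁴ + t⁶) has coefficients 1,0,1,0,1,0,1,0,0,0,0,0,0,0 for degrees 0…13.
Finally multiplying by (1 + t + t² + t³), the product of all factors after the first has coefficients 1,1,2,2,2,2,2,2,1,1,0,0,0,0 for degrees 0…13.
[t¹³] = 1·0 + 1·1 + 1·2 + 1·1 = 4.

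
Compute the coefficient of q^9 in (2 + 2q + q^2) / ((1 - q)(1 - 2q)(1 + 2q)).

1449

Partial fractions give a closed form: a_n = (-5/3)·1^n + (13/4)·2^n + (5/12)·(-2)^n.
At n = 9: a_9 = 1449.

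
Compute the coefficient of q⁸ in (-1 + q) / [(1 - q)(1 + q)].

-1

Partial fractions give a closed form: a_n = (-1)·(-1)^n.
At n = 8: a_8 = -1.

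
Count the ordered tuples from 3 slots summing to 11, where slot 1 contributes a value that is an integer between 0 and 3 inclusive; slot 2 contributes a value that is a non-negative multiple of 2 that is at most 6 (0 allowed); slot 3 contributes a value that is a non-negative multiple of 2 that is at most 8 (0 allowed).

7

The generating function for the choices is (1 + y + y^2 + y^3)·(1 + y^2 + y^4 + y^6)·(1 + y^2 + y^4 + y^6 + y^8); the count is [y^11].
(1 + y + y^2 + y^3) has coefficients 1,1,1,1 for degrees 0…3.
(1 + y^2 + y^4 + y^6) has coefficients 1,0,1,0,1,0,1,0,0,0,0,0 for degrees 0…11.
Finally multiplying by (1 + y^2 + y^4 + y^6 + y^8), the product of all factors after the first has coefficients 1,0,2,0,3,0,4,0,4,0,3,0 for degrees 0…11.
[y^11] = 1·0 + 1·3 + 1·0 + 1·4 = 7.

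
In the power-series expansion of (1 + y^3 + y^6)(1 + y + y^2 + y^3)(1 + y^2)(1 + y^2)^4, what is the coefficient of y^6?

27

(1 + y^3 + y^6) has coefficients 1,0,0,1,0,0,1 for degrees 0…6.
(1 + y + y^2 + y^3) has coefficients 1,1,1,1,0,0,0 for degrees 0…6.
Multiplying by (1 + y^2) gives running coefficients 1,1,2,2,1,1,0 for degrees 0…6.
Finally multiplying by (1 + y^2)^4, the product of all factors after the first has coefficients 1,1,6,6,15,15,20 for degrees 0…6.
[y^6] = 1·20 + 1·6 + 1·1 = 27.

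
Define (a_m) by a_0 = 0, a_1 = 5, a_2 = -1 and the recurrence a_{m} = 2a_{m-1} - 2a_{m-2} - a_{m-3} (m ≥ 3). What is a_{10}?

The ordinary generating function has denominator 1 - 2y + 2y^2 + y^3.
Iterating the recurrence: a_0,…,a_{10} = 0, 5, -1, -12, -27, -29, 8, 101, 215, 220, -91.

-91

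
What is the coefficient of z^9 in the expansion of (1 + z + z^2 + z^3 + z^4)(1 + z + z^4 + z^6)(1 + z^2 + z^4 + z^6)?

(1 + z + z^2 + z^3 + z^4) has coefficients 1,1,1,1,1 for degrees 0…4.
(1 + z + z^4 + z^6) has coefficients 1,1,0,0,1,0,1,0,0,0 for degrees 0…9.
Finally multiplying by (1 + z^2 + z^4 + z^6), the product of all factors after the first has coefficients 1,1,1,1,2,1,3,1,2,0 for degrees 0…9.
[z^9] = 1·0 + 1·2 + 1·1 + 1·3 + 1·1 = 7.

7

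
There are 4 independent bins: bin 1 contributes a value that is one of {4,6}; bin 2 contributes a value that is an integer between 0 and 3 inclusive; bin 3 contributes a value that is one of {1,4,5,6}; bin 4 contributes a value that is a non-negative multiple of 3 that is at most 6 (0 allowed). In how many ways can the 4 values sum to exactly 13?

11

The generating function for the choices is (t^4 + t^6)·(1 + t + t^2 + t^3)·(t + t^4 + t^5 + t^6)·(1 + t^3 + t^6); the count is [t^13].
(t^4 + t^6) has coefficients 0,0,0,0,1,0,1 for degrees 0…6.
(1 + t + t^2 + t^3) has coefficients 1,1,1,1,0,0,0,0,0,0,0,0,0,0 for degrees 0…13.
Multiplying by (t + t^4 + t^5 + t^6) gives running coefficients 0,1,1,1,2,2,3,3,2,1,0,0,0,0 for degrees 0…13.
Finally multiplying by (1 + t^3 + t^6), the product of all factors after the first has coefficients 0,1,1,1,3,3,4,6,5,5,5,4,4,3 for degrees 0…13.
[t^13] = 1·5 + 1·6 = 11.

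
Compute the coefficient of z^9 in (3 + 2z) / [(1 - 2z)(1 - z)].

Partial fractions give a closed form: a_n = (8)·2^n + (-5)·1^n.
At n = 9: a_9 = 4091.

4091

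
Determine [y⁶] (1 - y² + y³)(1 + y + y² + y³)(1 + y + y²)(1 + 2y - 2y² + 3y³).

7

(1 - y² + y³) has coefficients 1,0,-1,1 for degrees 0…3.
(1 + y + y² + y³) has coefficients 1,1,1,1,0,0,0 for degrees 0…6.
Multiplying by (1 + y + y²) gives running coefficients 1,2,3,3,2,1,0 for degrees 0…6.
Finally multiplying by (1 + 2y - 2y² + 3y³), the product of all factors after the first has coefficients 1,4,5,8,8,8,7 for degrees 0…6.
[y⁶] = 1·7 − 1·8 + 1·8 = 7.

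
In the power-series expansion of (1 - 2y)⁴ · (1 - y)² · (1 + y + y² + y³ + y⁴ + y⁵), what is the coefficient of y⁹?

(1 - 2y)⁴ has coefficients 1,-8,24,-32,16 for degrees 0…4.
(1 - y)² has coefficients 1,-2,1,0,0,0,0,0,0,0 for degrees 0…9.
Finally multiplying by (1 + y + y² + y³ + y⁴ + y⁵), the product of all factors after the first has coefficients 1,-1,0,0,0,0,-1,1,0,0 for degrees 0…9.
[y⁹] = 1·0 − 8·0 + 24·1 − 32·(-1) + 16·0 = 56.

56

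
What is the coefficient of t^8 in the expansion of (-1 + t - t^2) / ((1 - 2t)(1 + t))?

-129

The denominator gives the recurrence a_n = a_(n−1) + 2a_(n−2) for n ≥ 3; the numerator fixes a_0 = -1, a_1 = 0, a_2 = -3.
Iterating: -1, 0, -3, -3, -9, -15, -33, -63, -129, so a_8 = -129.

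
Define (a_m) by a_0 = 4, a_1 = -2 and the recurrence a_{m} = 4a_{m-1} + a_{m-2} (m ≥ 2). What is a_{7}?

The ordinary generating function has denominator 1 - 4y - y^2.
Iterating the recurrence: a_0,…,a_{7} = 4, -2, -4, -18, -76, -322, -1364, -5778.

-5778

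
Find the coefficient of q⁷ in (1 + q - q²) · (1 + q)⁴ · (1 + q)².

-5

(1 + q - q²) has coefficients 1,1,-1 for degrees 0…2.
(1 + q)⁴ has coefficients 1,4,6,4,1,0,0,0 for degrees 0…7.
Finally multiplying by (1 + q)², the product of all factors after the first has coefficients 1,6,15,20,15,6,1,0 for degrees 0…7.
[q⁷] = 1·0 + 1·1 − 1·6 = -5.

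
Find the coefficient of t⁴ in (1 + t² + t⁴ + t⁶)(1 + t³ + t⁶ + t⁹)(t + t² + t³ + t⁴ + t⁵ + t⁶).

(1 + t² + t⁴ + t⁶) has coefficients 1,0,1,0,1 for degrees 0…4.
(1 + t³ + t⁶ + t⁹) has coefficients 1,0,0,1,0 for degrees 0…4.
Finally multiplying by (t + t² + t³ + t⁴ + t⁵ + t⁶), the product of all factors after the first has coefficients 0,1,1,1,2 for degrees 0…4.
[t⁴] = 1·2 + 1·1 + 1·0 = 3.

3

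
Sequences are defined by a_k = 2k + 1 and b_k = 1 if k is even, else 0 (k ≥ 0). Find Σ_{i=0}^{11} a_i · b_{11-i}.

Write out a_i and b_{11-i} for i = 0,…,11 and sum the products.
Σ = 1·0 + 3·1 + 5·0 + 7·1 + 9·0 + 11·1 + 13·0 + 15·1 + 17·0 + 19·1 + 21·0 + 23·1 = 78.

78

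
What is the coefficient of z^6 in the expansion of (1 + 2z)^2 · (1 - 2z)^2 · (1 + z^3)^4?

6

(1 + 2z)^2 has coefficients 1,4,4 for degrees 0…2.
(1 - 2z)^2 has coefficients 1,-4,4,0,0,0,0 for degrees 0…6.
Finally multiplying by (1 + z^3)^4, the product of all factors after the first has coefficients 1,-4,4,4,-16,16,6 for degrees 0…6.
[z^6] = 1·6 + 4·16 + 4·(-16) = 6.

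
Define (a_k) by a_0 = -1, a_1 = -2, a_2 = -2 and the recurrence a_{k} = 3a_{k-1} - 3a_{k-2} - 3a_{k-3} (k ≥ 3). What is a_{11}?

-5697

The ordinary generating function has denominator 1 - 3t + 3t^2 + 3t^3.
Iterating the recurrence: a_0,…,a_{11} = -1, -2, -2, 3, 21, 60, 108, 81, -261, -1350, -3510, -5697.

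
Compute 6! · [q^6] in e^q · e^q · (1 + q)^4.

8992

The EGF product rule gives c_6 = Σ_{k_1+k_2+k_3=6} C(6; k_1,k_2,k_3) · ∏ g_i(k_i), where e^q gives (1)^k; e^q gives (1)^k; (1+q)^4 gives the falling factorial (4)_k.
g_1(k) for k = 0…6: 1, 1, 1, 1, 1, 1, 1.
g_2(k) for k = 0…6: 1, 1, 1, 1, 1, 1, 1.
g_3(k) for k = 0…6: 1, 4, 12, 24, 24, 0, 0.
First combine the last two factors: h(k) = Σ_j C(k,j)·g_2(j)·g_3(k−j) for k = 0…6: 1, 5, 21, 73, 209, 501, 1045.
c_6 = Σ_k C(6,k)·g_1(k)·h(6−k) = 1·1·1045 + 6·1·501 + 15·1·209 + 20·1·73 + 15·1·21 + 6·1·5 + 1·1·1 = 1045 + 3006 + 3135 + 1460 + 315 + 30 + 1 = 8992.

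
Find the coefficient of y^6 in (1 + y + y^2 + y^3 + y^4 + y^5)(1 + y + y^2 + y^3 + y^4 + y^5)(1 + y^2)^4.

(1 + y + y^2 + y^3 + y^4 + y^5) has coefficients 1,1,1,1,1,1 for degrees 0…5.
(1 + y + y^2 + y^3 + y^4 + y^5) has coefficients 1,1,1,1,1,1,0 for degrees 0…6.
Finally multiplying by (1 + y^2)^4, the product of all factors after the first has coefficients 1,1,5,5,11,11,14 for degrees 0…6.
[y^6] = 1·14 + 1·11 + 1·11 + 1·5 + 1·5 + 1·1 = 47.

47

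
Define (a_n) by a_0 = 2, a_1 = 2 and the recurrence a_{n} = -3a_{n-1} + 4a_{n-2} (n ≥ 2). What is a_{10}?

2

The ordinary generating function has denominator 1 + 3z - 4z^2.
Iterating the recurrence: a_0,…,a_{10} = 2, 2, 2, 2, 2, 2, 2, 2, 2, 2, 2.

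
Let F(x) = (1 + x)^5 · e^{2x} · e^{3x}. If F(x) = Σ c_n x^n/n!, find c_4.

The EGF product rule gives c_4 = Σ_{k_1+k_2+k_3=4} C(4; k_1,k_2,k_3) · ∏ g_i(k_i), where (1+x)^5 gives the falling factorial (5)_k; e^{2x} gives (2)^k; e^{3x} gives (3)^k.
g_1(k) for k = 0…4: 1, 5, 20, 60, 120.
g_2(k) for k = 0…4: 1, 2, 4, 8, 16.
g_3(k) for k = 0…4: 1, 3, 9, 27, 81.
First combine the last two factors: h(k) = Σ_j C(k,j)·g_2(j)·g_3(k−j) for k = 0…4: 1, 5, 25, 125, 625.
c_4 = Σ_k C(4,k)·g_1(k)·h(4−k) = 1·1·625 + 4·5·125 + 6·20·25 + 4·60·5 + 1·120·1 = 625 + 2500 + 3000 + 1200 + 120 = 7445.

7445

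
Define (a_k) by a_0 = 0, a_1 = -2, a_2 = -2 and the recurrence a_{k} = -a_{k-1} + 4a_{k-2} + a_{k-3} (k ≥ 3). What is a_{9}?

The ordinary generating function has denominator 1 + q - 4q^2 - q^3.
Iterating the recurrence: a_0,…,a_{9} = 0, -2, -2, -6, -4, -22, 0, -92, 70, -438.

-438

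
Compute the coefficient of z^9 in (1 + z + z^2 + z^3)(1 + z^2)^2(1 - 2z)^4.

(1 + z + z^2 + z^3) has coefficients 1,1,1,1 for degrees 0…3.
(1 + z^2)^2 has coefficients 1,0,2,0,1,0,0,0,0,0 for degrees 0…9.
Finally multiplying by (1 - 2z)^4, the product of all factors after the first has coefficients 1,-8,26,-48,65,-72,56,-32,16,0 for degrees 0…9.
[z^9] = 1·0 + 1·16 + 1·(-32) + 1·56 = 40.

40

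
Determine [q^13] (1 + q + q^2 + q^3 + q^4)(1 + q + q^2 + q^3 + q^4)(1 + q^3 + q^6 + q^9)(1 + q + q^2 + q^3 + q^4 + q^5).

(1 + q + q^2 + q^3 + q^4) has coefficients 1,1,1,1,1 for degrees 0…4.
(1 + q + q^2 + q^3 + q^4) has coefficients 1,1,1,1,1,0,0,0,0,0,0,0,0,0 for degrees 0…13.
Multiplying by (1 + q^3 + q^6 + q^9) gives running coefficients 1,1,1,2,2,1,2,2,1,2,2,1,1,1 for degrees 0…13.
Finally multiplying by (1 + q + q^2 + q^3 + q^4 + q^5), the product of all factors after the first has coefficients 1,2,3,5,7,8,9,10,10,10,10,10,9,8 for degrees 0…13.
[q^13] = 1·8 + 1·9 + 1·10 + 1·10 + 1·10 = 47.

47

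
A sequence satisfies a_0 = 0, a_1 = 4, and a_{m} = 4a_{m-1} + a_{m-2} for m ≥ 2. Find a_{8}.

The ordinary generating function has denominator 1 - 4y - y^2.
Iterating the recurrence: a_0,…,a_{8} = 0, 4, 16, 68, 288, 1220, 5168, 21892, 92736.

92736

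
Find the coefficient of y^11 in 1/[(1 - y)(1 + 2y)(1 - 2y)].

The denominator gives the recurrence a_n = a_(n−1) + 4a_(n−2) − 4a_(n−3) for n ≥ 3; the numerator fixes a_0 = 1, a_1 = 1, a_2 = 5.
Iterating: 1, 1, 5, 5, 21, 21, 85, 85, 341, 341, 1365, 1365, so a_11 = 1365.

1365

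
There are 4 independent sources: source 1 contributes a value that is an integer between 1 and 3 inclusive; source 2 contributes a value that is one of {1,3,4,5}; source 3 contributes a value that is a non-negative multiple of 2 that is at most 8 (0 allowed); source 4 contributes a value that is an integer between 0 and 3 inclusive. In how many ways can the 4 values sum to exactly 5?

The generating function for the choices is (y + y^2 + y^3)·(y + y^3 + y^4 + y^5)·(1 + y^2 + y^4 + y^6 + y^8)·(1 + y + y^2 + y^3); the count is [y^5].
(y + y^2 + y^3) has coefficients 0,1,1,1 for degrees 0…3.
(y + y^3 + y^4 + y^5) has coefficients 0,1,0,1,1,1 for degrees 0…5.
Multiplying by (1 + y^2 + y^4 + y^6 + y^8) gives running coefficients 0,1,0,2,1,3 for degrees 0…5.
Finally multiplying by (1 + y + y^2 + y^3), the product of all factors after the first has coefficients 0,1,1,3,4,6 for degrees 0…5.
[y^5] = 1·4 + 1·3 + 1·1 = 8.

8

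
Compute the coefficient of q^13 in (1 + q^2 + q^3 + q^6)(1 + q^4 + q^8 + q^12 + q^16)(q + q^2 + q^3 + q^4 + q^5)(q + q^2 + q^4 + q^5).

21

(1 + q^2 + q^3 + q^6) has coefficients 1,0,1,1,0,0,1 for degrees 0…6.
(1 + q^4 + q^8 + q^12 + q^16) has coefficients 1,0,0,0,1,0,0,0,1,0,0,0,1,0 for degrees 0…13.
Multiplying by (q + q^2 + q^3 + q^4 + q^5) gives running coefficients 0,1,1,1,1,2,1,1,1,2,1,1,1,2 for degrees 0…13.
Finally multiplying by (q + q^2 + q^4 + q^5), the product of all factors after the first has coefficients 0,0,1,2,2,3,5,5,4,5,6,5,4,5 for degrees 0…13.
[q^13] = 1·5 + 1·5 + 1·6 + 1·5 = 21.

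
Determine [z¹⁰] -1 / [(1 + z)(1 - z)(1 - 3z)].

Partial fractions give a closed form: a_n = (-1/8)·(-1)^n + (1/4)·1^n + (-9/8)·3^n.
At n = 10: a_10 = -66430.

-66430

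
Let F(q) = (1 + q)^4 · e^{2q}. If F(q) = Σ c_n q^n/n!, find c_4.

648

The EGF product rule gives c_4 = Σ_{k_1+k_2=4} C(4; k_1,k_2) · ∏ g_i(k_i), where (1+q)^4 gives the falling factorial (4)_k; e^{2q} gives (2)^k.
g_1(k) for k = 0…4: 1, 4, 12, 24, 24.
g_2(k) for k = 0…4: 1, 2, 4, 8, 16.
c_4 = Σ_k C(4,k)·g_1(k)·g_2(4−k) = 1·1·16 + 4·4·8 + 6·12·4 + 4·24·2 + 1·24·1 = 16 + 128 + 288 + 192 + 24 = 648.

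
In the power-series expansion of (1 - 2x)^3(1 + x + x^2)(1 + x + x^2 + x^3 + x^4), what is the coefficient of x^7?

(1 - 2x)^3 has coefficients 1,-6,12,-8 for degrees 0…3.
(1 + x + x^2) has coefficients 1,1,1,0,0,0,0,0 for degrees 0…7.
Finally multiplying by (1 + x + x^2 + x^3 + x^4), the product of all factors after the first has coefficients 1,2,3,3,3,2,1,0 for degrees 0…7.
[x^7] = 1·0 − 6·1 + 12·2 − 8·3 = -6.

-6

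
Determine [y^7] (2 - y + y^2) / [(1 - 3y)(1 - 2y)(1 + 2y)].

Partial fractions give a closed form: a_n = (16/5)·3^n + (-7/4)·2^n + (11/20)·(-2)^n.
At n = 7: a_7 = 6704.

6704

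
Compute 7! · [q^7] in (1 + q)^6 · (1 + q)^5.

1663200

The EGF product rule gives c_7 = Σ_{k_1+k_2=7} C(7; k_1,k_2) · ∏ g_i(k_i), where (1+q)^6 gives the falling factorial (6)_k; (1+q)^5 gives the falling factorial (5)_k.
g_1(k) for k = 0…7: 1, 6, 30, 120, 360, 720, 720, 0.
g_2(k) for k = 0…7: 1, 5, 20, 60, 120, 120, 0, 0.
c_7 = Σ_k C(7,k)·g_1(k)·g_2(7−k) = 21·30·120 + 35·120·120 + 35·360·60 + 21·720·20 + 7·720·5 = 75600 + 504000 + 756000 + 302400 + 25200 = 1663200.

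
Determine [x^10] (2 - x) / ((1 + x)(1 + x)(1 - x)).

The denominator gives the recurrence a_n = −a_(n−1) + a_(n−2) + a_(n−3) for n ≥ 3; the numerator fixes a_0 = 2, a_1 = -3, a_2 = 5.
Iterating: 2, -3, 5, -6, 8, -9, 11, -12, 14, -15, 17, so a_10 = 17.

17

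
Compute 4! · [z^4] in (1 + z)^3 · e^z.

73

The EGF product rule gives c_4 = Σ_{k_1+k_2=4} C(4; k_1,k_2) · ∏ g_i(k_i), where (1+z)^3 gives the falling factorial (3)_k; e^z gives (1)^k.
g_1(k) for k = 0…4: 1, 3, 6, 6, 0.
g_2(k) for k = 0…4: 1, 1, 1, 1, 1.
c_4 = Σ_k C(4,k)·g_1(k)·g_2(4−k) = 1·1·1 + 4·3·1 + 6·6·1 + 4·6·1 = 1 + 12 + 36 + 24 = 73.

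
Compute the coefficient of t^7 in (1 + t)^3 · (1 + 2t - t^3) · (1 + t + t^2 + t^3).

(1 + t)^3 has coefficients 1,3,3,1 for degrees 0…3.
(1 + 2t - t^3) has coefficients 1,2,0,-1,0,0,0,0 for degrees 0…7.
Finally multiplying by (1 + t + t^2 + t^3), the product of all factors after the first has coefficients 1,3,3,2,1,-1,-1,0 for degrees 0…7.
[t^7] = 1·0 + 3·(-1) + 3·(-1) + 1·1 = -5.

-5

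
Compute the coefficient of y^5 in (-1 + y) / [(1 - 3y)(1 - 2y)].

The denominator gives the recurrence a_n = 5a_(n−1) − 6a_(n−2) for n ≥ 3; the numerator fixes a_0 = -1, a_1 = -4, a_2 = -14.
Iterating: -1, -4, -14, -46, -146, -454, so a_5 = -454.

-454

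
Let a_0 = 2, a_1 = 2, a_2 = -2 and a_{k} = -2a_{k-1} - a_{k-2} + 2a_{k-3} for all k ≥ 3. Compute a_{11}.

230

The ordinary generating function has denominator 1 + 2z + z^2 - 2z^3.
Iterating the recurrence: a_0,…,a_{11} = 2, 2, -2, 6, -6, 2, 14, -42, 74, -78, -2, 230.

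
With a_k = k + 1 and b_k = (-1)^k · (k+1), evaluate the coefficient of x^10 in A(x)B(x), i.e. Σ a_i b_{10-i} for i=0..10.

Write out a_i and b_{10-i} for i = 0,…,10 and sum the products.
Σ = 1·11 + 2·(-10) + 3·9 + 4·(-8) + 5·7 + 6·(-6) + 7·5 + 8·(-4) + 9·3 + 10·(-2) + 11·1 = 6.

6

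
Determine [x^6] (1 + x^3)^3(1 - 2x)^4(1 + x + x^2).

-29

(1 + x^3)^3 has coefficients 1,0,0,3,0,0,3 for degrees 0…6.
(1 - 2x)^4 has coefficients 1,-8,24,-32,16,0,0 for degrees 0…6.
Finally multiplying by (1 + x + x^2), the product of all factors after the first has coefficients 1,-7,17,-16,8,-16,16 for degrees 0…6.
[x^6] = 1·16 + 3·(-16) + 3·1 = -29.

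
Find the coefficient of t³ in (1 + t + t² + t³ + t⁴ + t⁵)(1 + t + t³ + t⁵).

(1 + t + t² + t³ + t⁴ + t⁵) has coefficients 1,1,1,1 for degrees 0…3.
(1 + t + t³ + t⁵) has coefficients 1,1,0,1 for degrees 0…3.
[t³] = 1·1 + 1·0 + 1·1 + 1·1 = 3.

3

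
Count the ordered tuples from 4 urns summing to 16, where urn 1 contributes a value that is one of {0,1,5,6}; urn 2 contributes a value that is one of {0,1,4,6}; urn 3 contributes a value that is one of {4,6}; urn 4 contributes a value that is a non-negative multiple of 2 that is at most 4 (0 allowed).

The generating function for the choices is (1 + t + t⁵ + t⁶)·(1 + t + t⁴ + t⁶)·(t⁴ + t⁶)·(1 + t² + t⁴); the count is [t¹⁶].
(1 + t + t⁵ + t⁶) has coefficients 1,1,0,0,0,1,1 for degrees 0…6.
(1 + t + t⁴ + t⁶) has coefficients 1,1,0,0,1,0,1,0,0,0,0,0,0,0,0,0,0 for degrees 0…16.
Multiplying by (t⁴ + t⁶) gives running coefficients 0,0,0,0,1,1,1,1,1,0,2,0,1,0,0,0,0 for degrees 0…16.
Finally multiplying by (1 + t² + t⁴), the product of all factors after the first has coefficients 0,0,0,0,1,1,2,2,3,2,4,1,4,0,3,0,1 for degrees 0…16.
[t¹⁶] = 1·1 + 1·0 + 1·1 + 1·4 = 6.

6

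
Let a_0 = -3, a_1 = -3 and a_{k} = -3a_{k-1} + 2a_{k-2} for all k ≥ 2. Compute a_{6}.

The ordinary generating function has denominator 1 + 3t - 2t^2.
Iterating the recurrence: a_0,…,a_{6} = -3, -3, 3, -15, 51, -183, 651.

651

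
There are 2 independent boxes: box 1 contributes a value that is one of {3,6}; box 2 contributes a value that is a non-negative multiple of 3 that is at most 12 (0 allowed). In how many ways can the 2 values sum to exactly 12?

2

The generating function for the choices is (x³ + x⁶)·(1 + x³ + x⁶ + x⁹ + x¹²); the count is [x¹²].
(x³ + x⁶) has coefficients 0,0,0,1,0,0,1 for degrees 0…6.
(1 + x³ + x⁶ + x⁹ + x¹²) has coefficients 1,0,0,1,0,0,1,0,0,1,0,0,1 for degrees 0…12.
[x¹²] = 1·1 + 1·1 = 2.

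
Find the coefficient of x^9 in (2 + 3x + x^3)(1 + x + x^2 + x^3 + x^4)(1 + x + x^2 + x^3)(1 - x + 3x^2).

(2 + 3x + x^3) has coefficients 2,3,0,1 for degrees 0…3.
(1 + x + x^2 + x^3 + x^4) has coefficients 1,1,1,1,1,0,0,0,0,0 for degrees 0…9.
Multiplying by (1 + x + x^2 + x^3) gives running coefficients 1,2,3,4,4,3,2,1,0,0 for degrees 0…9.
Finally multiplying by (1 - x + 3x^2), the product of all factors after the first has coefficients 1,1,4,7,9,11,11,8,5,3 for degrees 0…9.
[x^9] = 2·3 + 3·5 + 1·11 = 32.

32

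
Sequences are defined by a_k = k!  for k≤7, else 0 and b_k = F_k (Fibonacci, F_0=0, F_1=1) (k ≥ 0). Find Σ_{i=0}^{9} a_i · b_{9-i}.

7089

The convolution is the x^9 coefficient of A(x)B(x).
Σ = 1·34 + 1·21 + 2·13 + 6·8 + 24·5 + 120·3 + 720·2 + 5040·1 + 0·1 + 0·0 = 7089.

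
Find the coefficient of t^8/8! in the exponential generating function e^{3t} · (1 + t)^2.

82377

The EGF product rule gives c_8 = Σ_{k_1+k_2=8} C(8; k_1,k_2) · ∏ g_i(k_i), where e^{3t} gives (3)^k; (1+t)^2 gives the falling factorial (2)_k.
g_1(k) for k = 0…8: 1, 3, 9, 27, 81, 243, 729, 2187, 6561.
g_2(k) for k = 0…8: 1, 2, 2, 0, 0, 0, 0, 0, 0.
c_8 = Σ_k C(8,k)·g_1(k)·g_2(8−k) = 28·729·2 + 8·2187·2 + 1·6561·1 = 40824 + 34992 + 6561 = 82377.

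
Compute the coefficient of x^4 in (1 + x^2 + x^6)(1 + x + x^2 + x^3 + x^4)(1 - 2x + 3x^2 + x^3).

(1 + x^2 + x^6) has coefficients 1,0,1,0,0 for degrees 0…4.
(1 + x + x^2 + x^3 + x^4) has coefficients 1,1,1,1,1 for degrees 0…4.
Finally multiplying by (1 - 2x + 3x^2 + x^3), the product of all factors after the first has coefficients 1,-1,2,3,3 for degrees 0…4.
[x^4] = 1·3 + 1·2 = 5.

5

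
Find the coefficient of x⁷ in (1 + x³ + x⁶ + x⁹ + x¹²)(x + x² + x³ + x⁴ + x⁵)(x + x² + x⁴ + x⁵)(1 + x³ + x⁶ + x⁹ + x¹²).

(1 + x³ + x⁶ + x⁹ + x¹²) has coefficients 1,0,0,1,0,0,1,0 for degrees 0…7.
(x + x² + x³ + x⁴ + x⁵) has coefficients 0,1,1,1,1,1,0,0 for degrees 0…7.
Multiplying by (x + x² + x⁴ + x⁵) gives running coefficients 0,0,1,2,2,3,4,3 for degrees 0…7.
Finally multiplying by (1 + x³ + x⁶ + x⁹ + x¹²), the product of all factors after the first has coefficients 0,0,1,2,2,4,6,5 for degrees 0…7.
[x⁷] = 1·5 + 1·2 + 1·0 = 7.

7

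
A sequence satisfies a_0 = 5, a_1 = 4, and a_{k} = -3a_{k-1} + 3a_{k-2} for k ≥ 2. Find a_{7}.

108

The ordinary generating function has denominator 1 + 3q - 3q^2.
Iterating the recurrence: a_0,…,a_{7} = 5, 4, 3, 3, 0, 9, -27, 108.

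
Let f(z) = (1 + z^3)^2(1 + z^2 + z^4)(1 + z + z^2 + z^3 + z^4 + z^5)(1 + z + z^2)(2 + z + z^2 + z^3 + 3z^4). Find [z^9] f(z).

(1 + z^3)^2 has coefficients 1,0,0,2,0,0,1 for degrees 0…6.
(1 + z^2 + z^4) has coefficients 1,0,1,0,1,0,0,0,0,0 for degrees 0…9.
Multiplying by (1 + z + z^2 + z^3 + z^4 + z^5) gives running coefficients 1,1,2,2,3,3,2,2,1,1 for degrees 0…9.
Multiplying by (1 + z + z^2) gives running coefficients 1,2,4,5,7,8,8,7,5,4 for degrees 0…9.
Finally multiplying by (2 + z + z^2 + z^3 + 3z^4), the product of all factors after the first has coefficients 2,5,11,17,28,38,48,52,54,52 for degrees 0…9.
[z^9] = 1·52 + 2·48 + 1·17 = 165.

165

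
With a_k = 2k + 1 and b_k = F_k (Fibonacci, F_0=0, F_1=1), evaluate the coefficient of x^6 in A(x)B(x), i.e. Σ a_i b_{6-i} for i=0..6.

72

Write out a_i and b_{6-i} for i = 0,…,6 and sum the products.
Σ = 1·8 + 3·5 + 5·3 + 7·2 + 9·1 + 11·1 + 13·0 = 72.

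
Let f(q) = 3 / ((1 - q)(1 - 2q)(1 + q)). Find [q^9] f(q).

Partial fractions give a closed form: a_n = (-3/2)·1^n + (4)·2^n + (1/2)·(-1)^n.
At n = 9: a_9 = 2046.

2046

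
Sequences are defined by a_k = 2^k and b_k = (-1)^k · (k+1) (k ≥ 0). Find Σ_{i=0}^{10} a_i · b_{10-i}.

The convolution is the t^10 coefficient of A(t)B(t).
Σ = 1·11 + 2·(-10) + 4·9 + 8·(-8) + 16·7 + 32·(-6) + 64·5 + 128·(-4) + 256·3 + 512·(-2) + 1024·1 = 459.

459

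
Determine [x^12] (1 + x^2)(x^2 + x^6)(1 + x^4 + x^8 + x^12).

2

(1 + x^2) has coefficients 1,0,1 for degrees 0…2.
(x^2 + x^6) has coefficients 0,0,1,0,0,0,1,0,0,0,0,0,0 for degrees 0…12.
Finally multiplying by (1 + x^4 + x^8 + x^12), the product of all factors after the first has coefficients 0,0,1,0,0,0,2,0,0,0,2,0,0 for degrees 0…12.
[x^12] = 1·0 + 1·2 = 2.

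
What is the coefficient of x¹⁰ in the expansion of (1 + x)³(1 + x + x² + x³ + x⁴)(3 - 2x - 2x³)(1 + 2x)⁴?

-1410

(1 + x)³ has coefficients 1,3,3,1 for degrees 0…3.
(1 + x + x² + x³ + x⁴) has coefficients 1,1,1,1,1,0,0,0,0,0,0 for degrees 0…10.
Multiplying by (3 - 2x - 2x³) gives running coefficients 3,1,1,-1,-1,-4,-2,-2,0,0,0 for degrees 0…10.
Finally multiplying by (1 + 2x)⁴, the product of all factors after the first has coefficients 3,25,81,127,95,12,-74,-162,-208,-176,-96 for degrees 0…10.
[x¹⁰] = 1·(-96) + 3·(-176) + 3·(-208) + 1·(-162) = -1410.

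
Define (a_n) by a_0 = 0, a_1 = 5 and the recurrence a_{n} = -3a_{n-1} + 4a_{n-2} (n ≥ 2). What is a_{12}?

The ordinary generating function has denominator 1 + 3z - 4z^2.
Iterating the recurrence: a_0,…,a_{12} = 0, 5, -15, 65, -255, 1025, -4095, 16385, -65535, 262145, -1048575, 4194305, -16777215.

-16777215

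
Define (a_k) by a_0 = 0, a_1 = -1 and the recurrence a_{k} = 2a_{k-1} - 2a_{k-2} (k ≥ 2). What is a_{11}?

The ordinary generating function has denominator 1 - 2y + 2y^2.
Iterating the recurrence: a_0,…,a_{11} = 0, -1, -2, -2, 0, 4, 8, 8, 0, -16, -32, -32.

-32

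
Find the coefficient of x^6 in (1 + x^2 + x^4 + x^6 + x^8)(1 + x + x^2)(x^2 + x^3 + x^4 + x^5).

(1 + x^2 + x^4 + x^6 + x^8) has coefficients 1,0,1,0,1,0,1 for degrees 0…6.
(1 + x + x^2) has coefficients 1,1,1,0,0,0,0 for degrees 0…6.
Finally multiplying by (x^2 + x^3 + x^4 + x^5), the product of all factors after the first has coefficients 0,0,1,2,3,3,2 for degrees 0…6.
[x^6] = 1·2 + 1·3 + 1·1 + 1·0 = 6.

6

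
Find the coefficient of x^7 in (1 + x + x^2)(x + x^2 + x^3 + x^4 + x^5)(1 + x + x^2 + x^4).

9

(1 + x + x^2) has coefficients 1,1,1 for degrees 0…2.
(x + x^2 + x^3 + x^4 + x^5) has coefficients 0,1,1,1,1,1,0,0 for degrees 0…7.
Finally multiplying by (1 + x + x^2 + x^4), the product of all factors after the first has coefficients 0,1,2,3,3,4,3,2 for degrees 0…7.
[x^7] = 1·2 + 1·3 + 1·4 = 9.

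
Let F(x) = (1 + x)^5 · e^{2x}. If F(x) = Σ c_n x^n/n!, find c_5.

5752

The EGF product rule gives c_5 = Σ_{k_1+k_2=5} C(5; k_1,k_2) · ∏ g_i(k_i), where (1+x)^5 gives the falling factorial (5)_k; e^{2x} gives (2)^k.
g_1(k) for k = 0…5: 1, 5, 20, 60, 120, 120.
g_2(k) for k = 0…5: 1, 2, 4, 8, 16, 32.
c_5 = Σ_k C(5,k)·g_1(k)·g_2(5−k) = 1·1·32 + 5·5·16 + 10·20·8 + 10·60·4 + 5·120·2 + 1·120·1 = 32 + 400 + 1600 + 2400 + 1200 + 120 = 5752.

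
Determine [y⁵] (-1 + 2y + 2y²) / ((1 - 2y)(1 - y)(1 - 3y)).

Partial fractions give a closed form: a_n = (-2)·2^n + (3/2)·1^n + (-1/2)·3^n.
At n = 5: a_5 = -184.

-184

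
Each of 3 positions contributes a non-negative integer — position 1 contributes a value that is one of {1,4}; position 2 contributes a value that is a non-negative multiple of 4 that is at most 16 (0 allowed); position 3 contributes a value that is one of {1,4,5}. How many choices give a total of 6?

2

The generating function for the choices is (q + q⁴)·(1 + q⁴ + q⁸ + q¹² + q¹⁶)·(q + q⁴ + q⁵); the count is [q⁶].
(q + q⁴) has coefficients 0,1,0,0,1 for degrees 0…4.
(1 + q⁴ + q⁸ + q¹² + q¹⁶) has coefficients 1,0,0,0,1,0,0 for degrees 0…6.
Finally multiplying by (q + q⁴ + q⁵), the product of all factors after the first has coefficients 0,1,0,0,1,2,0 for degrees 0…6.
[q⁶] = 1·2 + 1·0 = 2.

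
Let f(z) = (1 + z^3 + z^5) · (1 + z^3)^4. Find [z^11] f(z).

6

(1 + z^3 + z^5) has coefficients 1,0,0,1,0,1 for degrees 0…5.
(1 + z^3)^4 has coefficients 1,0,0,4,0,0,6,0,0,4,0,0 for degrees 0…11.
[z^11] = 1·0 + 1·0 + 1·6 = 6.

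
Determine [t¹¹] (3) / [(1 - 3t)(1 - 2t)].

1582035

Partial fractions give a closed form: a_n = (9)·3^n + (-6)·2^n.
At n = 11: a_11 = 1582035.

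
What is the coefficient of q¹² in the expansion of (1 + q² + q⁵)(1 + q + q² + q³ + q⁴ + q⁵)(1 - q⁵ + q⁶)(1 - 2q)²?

(1 + q² + q⁵) has coefficients 1,0,1,0,0,1 for degrees 0…5.
(1 + q + q² + q³ + q⁴ + q⁵) has coefficients 1,1,1,1,1,1,0,0,0,0,0,0,0 for degrees 0…12.
Multiplying by (1 - q⁵ + q⁶) gives running coefficients 1,1,1,1,1,0,0,0,0,0,0,1,0 for degrees 0…12.
Finally multiplying by (1 - 2q)², the product of all factors after the first has coefficients 1,-3,1,1,1,0,4,0,0,0,0,1,-4 for degrees 0…12.
[q¹²] = 1·(-4) + 1·0 + 1·0 = -4.

-4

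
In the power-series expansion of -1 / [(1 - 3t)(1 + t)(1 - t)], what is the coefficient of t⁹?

Partial fractions give a closed form: a_n = (-9/8)·3^n + (-1/8)·(-1)^n + (1/4)·1^n.
At n = 9: a_9 = -22143.

-22143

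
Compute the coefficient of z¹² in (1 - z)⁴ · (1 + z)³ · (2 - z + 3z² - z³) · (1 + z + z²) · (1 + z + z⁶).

7

(1 - z)⁴ has coefficients 1,-4,6,-4,1 for degrees 0…4.
(1 + z)³ has coefficients 1,3,3,1,0,0,0,0,0,0,0,0,0 for degrees 0…12.
Multiplying by (2 - z + 3z² - z³) gives running coefficients 2,5,6,7,5,0,-1,0,0,0,0,0,0 for degrees 0…12.
Multiplying by (1 + z + z²) gives running coefficients 2,7,13,18,18,12,4,-1,-1,0,0,0,0 for degrees 0…12.
Finally multiplying by (1 + z + z⁶), the product of all factors after the first has coefficients 2,9,20,31,36,30,18,10,11,17,18,12,4 for degrees 0…12.
[z¹²] = 1·4 − 4·12 + 6·18 − 4·17 + 1·11 = 7.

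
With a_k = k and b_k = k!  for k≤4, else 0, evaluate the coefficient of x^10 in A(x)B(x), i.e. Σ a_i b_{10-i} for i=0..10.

The convolution is the x^10 coefficient of A(x)B(x).
Σ = 0·0 + 1·0 + 2·0 + 3·0 + 4·0 + 5·0 + 6·24 + 7·6 + 8·2 + 9·1 + 10·1 = 221.

221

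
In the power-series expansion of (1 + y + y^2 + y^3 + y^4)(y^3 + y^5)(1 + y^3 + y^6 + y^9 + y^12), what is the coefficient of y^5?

(1 + y + y^2 + y^3 + y^4) has coefficients 1,1,1,1,1 for degrees 0…4.
(y^3 + y^5) has coefficients 0,0,0,1,0,1 for degrees 0…5.
Finally multiplying by (1 + y^3 + y^6 + y^9 + y^12), the product of all factors after the first has coefficients 0,0,0,1,0,1 for degrees 0…5.
[y^5] = 1·1 + 1·0 + 1·1 + 1·0 + 1·0 = 2.

2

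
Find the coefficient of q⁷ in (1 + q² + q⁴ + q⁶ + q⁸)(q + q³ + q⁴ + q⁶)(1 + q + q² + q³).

(1 + q² + q⁴ + q⁶ + q⁸) has coefficients 1,0,1,0,1,0,1,0 for degrees 0…7.
(q + q³ + q⁴ + q⁶) has coefficients 0,1,0,1,1,0,1,0 for degrees 0…7.
Finally multiplying by (1 + q + q² + q³), the product of all factors after the first has coefficients 0,1,1,2,3,2,3,2 for degrees 0…7.
[q⁷] = 1·2 + 1·2 + 1·2 + 1·1 = 7.

7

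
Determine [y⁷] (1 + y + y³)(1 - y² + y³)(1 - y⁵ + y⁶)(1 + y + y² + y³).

(1 + y + y³) has coefficients 1,1,0,1 for degrees 0…3.
(1 - y² + y³) has coefficients 1,0,-1,1,0,0,0,0 for degrees 0…7.
Multiplying by (1 - y⁵ + y⁶) gives running coefficients 1,0,-1,1,0,-1,1,1 for degrees 0…7.
Finally multiplying by (1 + y + y² + y³), the product of all factors after the first has coefficients 1,1,0,1,0,-1,1,1 for degrees 0…7.
[y⁷] = 1·1 + 1·1 + 1·0 = 2.

2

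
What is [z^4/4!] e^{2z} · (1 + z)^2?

The EGF product rule gives c_4 = Σ_{k_1+k_2=4} C(4; k_1,k_2) · ∏ g_i(k_i), where e^{2z} gives (2)^k; (1+z)^2 gives the falling factorial (2)_k.
g_1(k) for k = 0…4: 1, 2, 4, 8, 16.
g_2(k) for k = 0…4: 1, 2, 2, 0, 0.
c_4 = Σ_k C(4,k)·g_1(k)·g_2(4−k) = 6·4·2 + 4·8·2 + 1·16·1 = 48 + 64 + 16 = 128.

128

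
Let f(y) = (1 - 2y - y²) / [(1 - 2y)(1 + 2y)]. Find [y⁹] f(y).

-512

The denominator gives the recurrence a_n = 4a_(n−2) for n ≥ 3; the numerator fixes a_0 = 1, a_1 = -2, a_2 = 3.
Iterating: 1, -2, 3, -8, 12, -32, 48, -128, 192, -512, so a_9 = -512.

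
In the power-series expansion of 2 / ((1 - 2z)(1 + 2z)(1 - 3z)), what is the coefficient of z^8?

23210

Partial fractions give a closed form: a_n = (-2)·2^n + (2/5)·(-2)^n + (18/5)·3^n.
At n = 8: a_8 = 23210.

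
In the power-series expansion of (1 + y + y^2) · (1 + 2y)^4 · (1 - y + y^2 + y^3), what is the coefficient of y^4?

50

(1 + y + y^2) has coefficients 1,1,1 for degrees 0…2.
(1 + 2y)^4 has coefficients 1,8,24,32,16 for degrees 0…4.
Finally multiplying by (1 - y + y^2 + y^3), the product of all factors after the first has coefficients 1,7,17,17,16 for degrees 0…4.
[y^4] = 1·16 + 1·17 + 1·17 = 50.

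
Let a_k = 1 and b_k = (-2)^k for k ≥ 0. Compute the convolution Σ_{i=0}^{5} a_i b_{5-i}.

Write out a_i and b_{5-i} for i = 0,…,5 and sum the products.
Σ = 1·(-32) + 1·16 + 1·(-8) + 1·4 + 1·(-2) + 1·1 = -21.

-21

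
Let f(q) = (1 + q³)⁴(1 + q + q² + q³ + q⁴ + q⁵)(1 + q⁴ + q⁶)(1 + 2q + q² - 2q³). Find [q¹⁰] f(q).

49

(1 + q³)⁴ has coefficients 1,0,0,4,0,0,6,0,0,4,0 for degrees 0…10.
(1 + q + q² + q³ + q⁴ + q⁵) has coefficients 1,1,1,1,1,1,0,0,0,0,0 for degrees 0…10.
Multiplying by (1 + q⁴ + q⁶) gives running coefficients 1,1,1,1,2,2,2,2,2,2,1 for degrees 0…10.
Finally multiplying by (1 + 2q + q² - 2q³), the product of all factors after the first has coefficients 1,3,4,2,3,5,6,4,4,4,3 for degrees 0…10.
[q¹⁰] = 1·3 + 4·4 + 6·3 + 4·3 = 49.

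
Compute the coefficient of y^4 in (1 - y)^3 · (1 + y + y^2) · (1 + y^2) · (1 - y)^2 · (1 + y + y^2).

9

(1 - y)^3 has coefficients 1,-3,3,-1 for degrees 0…3.
(1 + y + y^2) has coefficients 1,1,1,0,0 for degrees 0…4.
Multiplying by (1 + y^2) gives running coefficients 1,1,2,1,1 for degrees 0…4.
Multiplying by (1 - y)^2 gives running coefficients 1,-1,1,-2,1 for degrees 0…4.
Finally multiplying by (1 + y + y^2), the product of all factors after the first has coefficients 1,0,1,-2,0 for degrees 0…4.
[y^4] = 1·0 − 3·(-2) + 3·1 − 1·0 = 9.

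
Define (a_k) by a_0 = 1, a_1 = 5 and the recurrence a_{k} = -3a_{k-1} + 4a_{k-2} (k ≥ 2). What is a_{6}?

The ordinary generating function has denominator 1 + 3x - 4x^2.
Iterating the recurrence: a_0,…,a_{6} = 1, 5, -11, 53, -203, 821, -3275.

-3275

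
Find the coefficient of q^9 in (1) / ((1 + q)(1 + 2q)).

The denominator gives the recurrence a_n = −3a_(n−1) − 2a_(n−2) for n ≥ 2; the numerator fixes a_0 = 1, a_1 = -3.
Iterating: 1, -3, 7, -15, 31, -63, 127, -255, 511, -1023, so a_9 = -1023.

-1023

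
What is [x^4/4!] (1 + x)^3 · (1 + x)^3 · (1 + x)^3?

The EGF product rule gives c_4 = Σ_{k_1+k_2+k_3=4} C(4; k_1,k_2,k_3) · ∏ g_i(k_i), where (1+x)^3 gives the falling factorial (3)_k; (1+x)^3 gives the falling factorial (3)_k; (1+x)^3 gives the falling factorial (3)_k.
g_1(k) for k = 0…4: 1, 3, 6, 6, 0.
g_2(k) for k = 0…4: 1, 3, 6, 6, 0.
g_3(k) for k = 0…4: 1, 3, 6, 6, 0.
First combine the last two factors: h(k) = Σ_j C(k,j)·g_2(j)·g_3(k−j) for k = 0…4: 1, 6, 30, 120, 360.
c_4 = Σ_k C(4,k)·g_1(k)·h(4−k) = 1·1·360 + 4·3·120 + 6·6·30 + 4·6·6 = 360 + 1440 + 1080 + 144 = 3024.

3024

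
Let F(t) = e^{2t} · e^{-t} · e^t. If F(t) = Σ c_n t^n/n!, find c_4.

The EGF product rule gives c_4 = Σ_{k_1+k_2+k_3=4} C(4; k_1,k_2,k_3) · ∏ g_i(k_i), where e^{2t} gives (2)^k; e^{-t} gives (-1)^k; e^t gives (1)^k.
g_1(k) for k = 0…4: 1, 2, 4, 8, 16.
g_2(k) for k = 0…4: 1, -1, 1, -1, 1.
g_3(k) for k = 0…4: 1, 1, 1, 1, 1.
First combine the last two factors: h(k) = Σ_j C(k,j)·g_2(j)·g_3(k−j) for k = 0…4: 1, 0, 0, 0, 0.
c_4 = Σ_k C(4,k)·g_1(k)·h(4−k) = 1·16·1 = 16.

16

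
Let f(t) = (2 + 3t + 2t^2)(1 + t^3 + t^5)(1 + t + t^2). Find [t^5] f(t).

(2 + 3t + 2t^2) has coefficients 2,3,2 for degrees 0…2.
(1 + t^3 + t^5) has coefficients 1,0,0,1,0,1 for degrees 0…5.
Finally multiplying by (1 + t + t^2), the product of all factors after the first has coefficients 1,1,1,1,1,2 for degrees 0…5.
[t^5] = 2·2 + 3·1 + 2·1 = 9.

9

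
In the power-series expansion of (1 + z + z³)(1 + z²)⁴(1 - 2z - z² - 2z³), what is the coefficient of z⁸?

(1 + z + z³) has coefficients 1,1,0,1 for degrees 0…3.
(1 + z²)⁴ has coefficients 1,0,4,0,6,0,4,0,1 for degrees 0…8.
Finally multiplying by (1 - 2z - z² - 2z³), the product of all factors after the first has coefficients 1,-2,3,-10,2,-20,-2,-20,-3 for degrees 0…8.
[z⁸] = 1·(-3) + 1·(-20) + 1·(-20) = -43.

-43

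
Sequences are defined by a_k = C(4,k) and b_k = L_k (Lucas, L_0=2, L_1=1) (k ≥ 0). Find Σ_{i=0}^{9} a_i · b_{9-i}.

Write out a_i and b_{9-i} for i = 0,…,9 and sum the products.
Σ = 1·76 + 4·47 + 6·29 + 4·18 + 1·11 + 0·7 + 0·4 + 0·3 + 0·1 + 0·2 = 521.

521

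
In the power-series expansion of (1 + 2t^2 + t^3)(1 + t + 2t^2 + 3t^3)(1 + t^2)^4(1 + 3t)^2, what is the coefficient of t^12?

623

(1 + 2t^2 + t^3) has coefficients 1,0,2,1 for degrees 0…3.
(1 + t + 2t^2 + 3t^3) has coefficients 1,1,2,3,0,0,0,0,0,0,0,0,0 for degrees 0…12.
Multiplying by (1 + t^2)^4 gives running coefficients 1,1,6,7,14,18,16,22,9,13,2,3,0 for degrees 0…12.
Finally multiplying by (1 + 3t)^2, the product of all factors after the first has coefficients 1,7,21,52,110,165,250,280,285,265,161,132,36 for degrees 0…12.
[t^12] = 1·36 + 2·161 + 1·265 = 623.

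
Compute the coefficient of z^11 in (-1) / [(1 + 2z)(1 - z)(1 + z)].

Partial fractions give a closed form: a_n = (-4/3)·(-2)^n + (-1/6)·1^n + (1/2)·(-1)^n.
At n = 11: a_11 = 2730.

2730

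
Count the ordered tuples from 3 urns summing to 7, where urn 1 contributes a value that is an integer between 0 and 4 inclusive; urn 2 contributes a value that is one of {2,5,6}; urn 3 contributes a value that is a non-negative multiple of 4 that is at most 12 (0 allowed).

The generating function for the choices is (1 + z + z² + z³ + z⁴)·(z² + z⁵ + z⁶)·(1 + z⁴ + z⁸ + z¹²); the count is [z⁷].
(1 + z + z² + z³ + z⁴) has coefficients 1,1,1,1,1 for degrees 0…4.
(z² + z⁵ + z⁶) has coefficients 0,0,1,0,0,1,1,0 for degrees 0…7.
Finally multiplying by (1 + z⁴ + z⁸ + z¹²), the product of all factors after the first has coefficients 0,0,1,0,0,1,2,0 for degrees 0…7.
[z⁷] = 1·0 + 1·2 + 1·1 + 1·0 + 1·0 = 3.

3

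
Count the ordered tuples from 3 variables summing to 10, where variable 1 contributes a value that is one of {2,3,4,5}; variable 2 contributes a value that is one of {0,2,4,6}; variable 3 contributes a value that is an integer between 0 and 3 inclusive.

The generating function for the choices is (y^2 + y^3 + y^4 + y^5)·(1 + y^2 + y^4 + y^6)·(1 + y + y^2 + y^3); the count is [y^10].
(y^2 + y^3 + y^4 + y^5) has coefficients 0,0,1,1,1,1 for degrees 0…5.
(1 + y^2 + y^4 + y^6) has coefficients 1,0,1,0,1,0,1,0,0,0,0 for degrees 0…10.
Finally multiplying by (1 + y + y^2 + y^3), the product of all factors after the first has coefficients 1,1,2,2,2,2,2,2,1,1,0 for degrees 0…10.
[y^10] = 1·1 + 1·2 + 1·2 + 1·2 = 7.

7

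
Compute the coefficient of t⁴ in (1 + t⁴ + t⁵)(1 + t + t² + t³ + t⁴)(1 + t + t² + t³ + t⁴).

6

(1 + t⁴ + t⁵) has coefficients 1,0,0,0,1 for degrees 0…4.
(1 + t + t² + t³ + t⁴) has coefficients 1,1,1,1,1 for degrees 0…4.
Finally multiplying by (1 + t + t² + t³ + t⁴), the product of all factors after the first has coefficients 1,2,3,4,5 for degrees 0…4.
[t⁴] = 1·5 + 1·1 = 6.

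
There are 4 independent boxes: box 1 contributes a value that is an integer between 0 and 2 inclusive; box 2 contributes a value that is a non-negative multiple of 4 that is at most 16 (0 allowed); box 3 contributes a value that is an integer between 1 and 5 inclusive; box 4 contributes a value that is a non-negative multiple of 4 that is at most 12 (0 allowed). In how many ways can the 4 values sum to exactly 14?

14

The generating function for the choices is (1 + x + x^2)·(1 + x^4 + x^8 + x^12 + x^16)·(x + x^2 + x^3 + x^4 + x^5)·(1 + x^4 + x^8 + x^12); the count is [x^14].
(1 + x + x^2) has coefficients 1,1,1 for degrees 0…2.
(1 + x^4 + x^8 + x^12 + x^16) has coefficients 1,0,0,0,1,0,0,0,1,0,0,0,1,0,0 for degrees 0…14.
Multiplying by (x + x^2 + x^3 + x^4 + x^5) gives running coefficients 0,1,1,1,1,2,1,1,1,2,1,1,1,2,1 for degrees 0…14.
Finally multiplying by (1 + x^4 + x^8 + x^12), the product of all factors after the first has coefficients 0,1,1,1,1,3,2,2,2,5,3,3,3,7,4 for degrees 0…14.
[x^14] = 1·4 + 1·7 + 1·3 = 14.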